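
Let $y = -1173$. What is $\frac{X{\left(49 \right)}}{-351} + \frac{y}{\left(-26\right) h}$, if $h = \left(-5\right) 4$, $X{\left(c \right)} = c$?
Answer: $- \frac{2587}{1080} \approx -2.3954$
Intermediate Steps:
$h = -20$
$\frac{X{\left(49 \right)}}{-351} + \frac{y}{\left(-26\right) h} = \frac{49}{-351} - \frac{1173}{\left(-26\right) \left(-20\right)} = 49 \left(- \frac{1}{351}\right) - \frac{1173}{520} = - \frac{49}{351} - \frac{1173}{520} = - \frac{2587}{1080}$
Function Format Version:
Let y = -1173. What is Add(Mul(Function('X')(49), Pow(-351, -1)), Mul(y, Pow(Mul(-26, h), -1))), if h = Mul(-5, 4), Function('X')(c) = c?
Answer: Rational(-2587, 1080) ≈ -2.3954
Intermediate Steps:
h = -20
Add(Mul(Function('X')(49), Pow(-351, -1)), Mul(y, Pow(Mul(-26, h), -1))) = Add(Mul(49, Pow(-351, -1)), Mul(-1173, Pow(Mul(-26, -20), -1))) = Add(Mul(49, Rational(-1, 351)), Mul(-1173, Pow(520, -1))) = Add(Rational(-49, 351), Mul(-1173, Rational(1, 520))) = Add(Rational(-49, 351), Rational(-1173, 520)) = Rational(-2587, 1080)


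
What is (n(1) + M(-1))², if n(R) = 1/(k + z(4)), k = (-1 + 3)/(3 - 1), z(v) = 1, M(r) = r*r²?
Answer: ¼ ≈ 0.25000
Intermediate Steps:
M(r) = r³
k = 1 (k = 2/2 = 2*(½) = 1)
n(R) = ½ (n(R) = 1/(1 + 1) = 1/2 = ½)
(n(1) + M(-1))² = (½ + (-1)³)² = (½ - 1)² = (-½)² = ¼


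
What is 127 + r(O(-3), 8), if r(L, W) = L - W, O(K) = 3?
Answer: 122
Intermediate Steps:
127 + r(O(-3), 8) = 127 + (3 - 1*8) = 127 + (3 - 8) = 127 - 5 = 122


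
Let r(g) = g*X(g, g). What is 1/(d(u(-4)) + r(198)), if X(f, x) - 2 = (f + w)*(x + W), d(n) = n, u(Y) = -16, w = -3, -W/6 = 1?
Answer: 1/7413500 ≈ 1.3489e-7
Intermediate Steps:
W = -6 (W = -6*1 = -6)
X(f, x) = 2 + (-6 + x)*(-3 + f) (X(f, x) = 2 + (f - 3)*(x - 6) = 2 + (-3 + f)*(-6 + x) = 2 + (-6 + x)*(-3 + f))
r(g) = g*(20 + g**2 - 9*g) (r(g) = g*(20 - 6*g - 3*g + g*g) = g*(20 - 6*g - 3*g + g**2) = g*(20 + g**2 - 9*g))
1/(d(u(-4)) + r(198)) = 1/(-16 + 198*(20 + 198**2 - 9*198)) = 1/(-16 + 198*(20 + 39204 - 1782)) = 1/(-16 + 198*37442) = 1/(-16 + 7413516) = 1/7413500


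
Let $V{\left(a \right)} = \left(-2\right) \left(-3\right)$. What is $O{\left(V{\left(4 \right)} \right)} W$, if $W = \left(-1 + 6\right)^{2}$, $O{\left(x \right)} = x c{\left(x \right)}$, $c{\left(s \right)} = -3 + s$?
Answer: $450$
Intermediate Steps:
$V{\left(a \right)} = 6$
$O{\left(x \right)} = x \left(-3 + x\right)$
$W = 25$ ($W = 5^{2} = 25$)
$O{\left(V{\left(4 \right)} \right)} W = 6 \left(-3 + 6\right) 25 = 6 \cdot 3 \cdot 25 = 18 \cdot 25 = 450$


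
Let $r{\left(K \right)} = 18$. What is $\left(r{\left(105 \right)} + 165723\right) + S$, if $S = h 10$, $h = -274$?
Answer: $163001$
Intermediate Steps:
$S = -2740$ ($S = \left(-274\right) 10 = -2740$)
$\left(r{\left(105 \right)} + 165723\right) + S = \left(18 + 165723\right) - 2740 = 165741 - 2740 = 163001$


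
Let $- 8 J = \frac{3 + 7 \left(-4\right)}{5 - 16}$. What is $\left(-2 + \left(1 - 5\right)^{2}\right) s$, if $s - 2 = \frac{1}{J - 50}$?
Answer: $\frac{122668}{4425} \approx 27.722$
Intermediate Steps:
$J = - \frac{25}{88}$ ($J = - \frac{\left(3 + 7 \left(-4\right)\right) \frac{1}{5 - 16}}{8} = - \frac{\left(3 - 28\right) \frac{1}{-11}}{8} = - \frac{\left(-25\right) \left(- \frac{1}{11}\right)}{8} = \left(- \frac{1}{8}\right) \frac{25}{11} = - \frac{25}{88} \approx -0.28409$)
$s = \frac{8762}{4425}$ ($s = 2 + \frac{1}{- \frac{25}{88} - 50} = 2 + \frac{1}{- \frac{4425}{88}} = 2 - \frac{88}{4425} = \frac{8762}{4425} \approx 1.9801$)
$\left(-2 + \left(1 - 5\right)^{2}\right) s = \left(-2 + \left(1 - 5\right)^{2}\right) \frac{8762}{4425} = \left(-2 + \left(-4\right)^{2}\right) \frac{8762}{4425} = \left(-2 + 16\right) \frac{8762}{4425} = 14 \cdot \frac{8762}{4425} = \frac{122668}{4425}$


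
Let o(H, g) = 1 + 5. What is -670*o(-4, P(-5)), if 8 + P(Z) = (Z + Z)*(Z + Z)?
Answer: -4020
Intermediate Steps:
P(Z) = -8 + 4*Z² (P(Z) = -8 + (Z + Z)*(Z + Z) = -8 + (2*Z)*(2*Z) = -8 + 4*Z²)
o(H, g) = 6
-670*o(-4, P(-5)) = -670*6 = -4020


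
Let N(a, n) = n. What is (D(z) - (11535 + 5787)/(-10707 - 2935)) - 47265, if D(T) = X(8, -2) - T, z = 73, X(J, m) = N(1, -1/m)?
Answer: -645760853/13642 ≈ -47336.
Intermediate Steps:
X(J, m) = -1/m
D(T) = ½ - T (D(T) = -1/(-2) - T = -1*(-½) - T = ½ - T)
(D(z) - (11535 + 5787)/(-10707 - 2935)) - 47265 = ((½ - 1*73) - (11535 + 5787)/(-10707 - 2935)) - 47265 = ((½ - 73) - 17322/(-13642)) - 47265 = (-145/2 - 17322*(-1)/13642) - 47265 = (-145/2 - 1*(-8661/6821)) - 47265 = (-145/2 + 8661/6821) - 47265 = -971723/13642 - 47265 = -645760853/13642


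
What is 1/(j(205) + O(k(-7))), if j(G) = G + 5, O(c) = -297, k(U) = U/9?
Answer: -1/87 ≈ -0.011494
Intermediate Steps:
k(U) = U/9 (k(U) = U*(⅑) = U/9)
j(G) = 5 + G
1/(j(205) + O(k(-7))) = 1/((5 + 205) - 297) = 1/(210 - 297) = 1/(-87) = -1/87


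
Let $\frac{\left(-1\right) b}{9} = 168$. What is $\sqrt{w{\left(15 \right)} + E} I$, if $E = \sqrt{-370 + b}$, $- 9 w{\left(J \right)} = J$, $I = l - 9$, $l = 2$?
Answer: $- \frac{7 \sqrt{-15 + 9 i \sqrt{1882}}}{3} \approx -31.981 - 33.234 i$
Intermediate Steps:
$b = -1512$ ($b = \left(-9\right) 168 = -1512$)
$I = -7$ ($I = 2 - 9 = -7$)
$w{\left(J \right)} = - \frac{J}{9}$
$E = i \sqrt{1882}$ ($E = \sqrt{-370 - 1512} = \sqrt{-1882} = i \sqrt{1882} \approx 43.382 i$)
$\sqrt{w{\left(15 \right)} + E} I = \sqrt{\left(- \frac{1}{9}\right) 15 + i \sqrt{1882}} \left(-7\right) = \sqrt{- \frac{5}{3} + i \sqrt{1882}} \left(-7\right) = - 7 \sqrt{- \frac{5}{3} + i \sqrt{1882}}$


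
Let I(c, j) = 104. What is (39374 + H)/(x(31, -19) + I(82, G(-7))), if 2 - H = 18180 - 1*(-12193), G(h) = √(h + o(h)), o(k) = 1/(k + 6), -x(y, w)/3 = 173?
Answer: -9003/415 ≈ -21.694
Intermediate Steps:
x(y, w) = -519 (x(y, w) = -3*173 = -519)
o(k) = 1/(6 + k)
G(h) = √(h + 1/(6 + h))
H = -30371 (H = 2 - (18180 - 1*(-12193)) = 2 - (18180 + 12193) = 2 - 1*30373 = 2 - 30373 = -30371)
(39374 + H)/(x(31, -19) + I(82, G(-7))) = (39374 - 30371)/(-519 + 104) = 9003/(-415) = 9003*(-1/415) = -9003/415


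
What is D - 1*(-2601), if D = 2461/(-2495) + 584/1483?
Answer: 9621728502/3700085 ≈ 2600.4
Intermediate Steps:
D = -2192583/3700085 (D = 2461*(-1/2495) + 584*(1/1483) = -2461/2495 + 584/1483 = -2192583/3700085 ≈ -0.59258)
D - 1*(-2601) = -2192583/3700085 - 1*(-2601) = -2192583/3700085 + 2601 = 9621728502/3700085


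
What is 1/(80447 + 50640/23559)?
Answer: 7853/631767171 ≈ 1.2430e-5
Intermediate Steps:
1/(80447 + 50640/23559) = 1/(80447 + 50640*(1/23559)) = 1/(80447 + 16880/7853) = 1/(631767171/7853) = 7853/631767171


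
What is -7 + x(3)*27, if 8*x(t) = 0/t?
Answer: -7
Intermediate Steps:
x(t) = 0 (x(t) = (0/t)/8 = (⅛)*0 = 0)
-7 + x(3)*27 = -7 + 0*27 = -7 + 0 = -7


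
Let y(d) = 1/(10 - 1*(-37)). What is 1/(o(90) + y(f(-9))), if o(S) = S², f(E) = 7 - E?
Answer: 47/380701 ≈ 0.00012346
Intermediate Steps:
y(d) = 1/47 (y(d) = 1/(10 + 37) = 1/47)
1/(o(90) + y(f(-9))) = 1/(90² + 1/47) = 1/(8100 + 1/47) = 1/(380701/47) = 47/380701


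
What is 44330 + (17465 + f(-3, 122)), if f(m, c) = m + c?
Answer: 61914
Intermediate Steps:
f(m, c) = c + m
44330 + (17465 + f(-3, 122)) = 44330 + (17465 + (122 - 3)) = 44330 + (17465 + 119) = 44330 + 17584 = 61914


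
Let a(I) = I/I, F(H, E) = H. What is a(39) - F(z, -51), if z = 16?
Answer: -15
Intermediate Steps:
a(I) = 1
a(39) - F(z, -51) = 1 - 1*16 = 1 - 16 = -15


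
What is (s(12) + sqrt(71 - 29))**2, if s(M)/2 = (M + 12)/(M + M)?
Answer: (2 + sqrt(42))**2 ≈ 71.923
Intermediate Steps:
s(M) = (12 + M)/M (s(M) = 2*((M + 12)/(M + M)) = 2*((12 + M)/((2*M))) = 2*((12 + M)*(1/(2*M))) = 2*((12 + M)/(2*M)) = (12 + M)/M)
(s(12) + sqrt(71 - 29))**2 = ((12 + 12)/12 + sqrt(71 - 29))**2 = ((1/12)*24 + sqrt(42))**2 = (2 + sqrt(42))**2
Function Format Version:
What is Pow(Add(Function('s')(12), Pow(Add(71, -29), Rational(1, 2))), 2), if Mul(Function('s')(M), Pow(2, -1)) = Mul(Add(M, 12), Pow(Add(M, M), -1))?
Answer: Pow(Add(2, Pow(42, Rational(1, 2))), 2) ≈ 71.923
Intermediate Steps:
Function('s')(M) = Mul(Pow(M, -1), Add(12, M)) (Function('s')(M) = Mul(2, Mul(Add(M, 12), Pow(Add(M, M), -1))) = Mul(2, Mul(Add(12, M), Pow(Mul(2, M), -1))) = Mul(2, Mul(Add(12, M), Mul(Rational(1, 2), Pow(M, -1)))) = Mul(2, Mul(Rational(1, 2), Pow(M, -1), Add(12, M))) = Mul(Pow(M, -1), Add(12, M)))
Pow(Add(Function('s')(12), Pow(Add(71, -29), Rational(1, 2))), 2) = Pow(Add(Mul(Pow(12, -1), Add(12, 12)), Pow(Add(71, -29), Rational(1, 2))), 2) = Pow(Add(Mul(Rational(1, 12), 24), Pow(42, Rational(1, 2))), 2) = Pow(Add(2, Pow(42, Rational(1, 2))), 2)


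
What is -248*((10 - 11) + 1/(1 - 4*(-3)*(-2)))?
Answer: 5952/23 ≈ 258.78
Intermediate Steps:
-248*((10 - 11) + 1/(1 - 4*(-3)*(-2))) = -248*(-1 + 1/(1 + 12*(-2))) = -248*(-1 + 1/(1 - 24)) = -248*(-1 + 1/(-23)) = -248*(-1 - 1/23) = -248*(-24/23) = 5952/23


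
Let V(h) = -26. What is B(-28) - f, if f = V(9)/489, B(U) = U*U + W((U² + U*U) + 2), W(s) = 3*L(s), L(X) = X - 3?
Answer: 2682191/489 ≈ 5485.1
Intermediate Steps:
L(X) = -3 + X
W(s) = -9 + 3*s (W(s) = 3*(-3 + s) = -9 + 3*s)
B(U) = -3 + 7*U² (B(U) = U*U + (-9 + 3*((U² + U*U) + 2)) = U² + (-9 + 3*((U² + U²) + 2)) = U² + (-9 + 3*(2*U² + 2)) = U² + (-9 + 3*(2 + 2*U²)) = U² + (-9 + (6 + 6*U²)) = U² + (-3 + 6*U²) = -3 + 7*U²)
f = -26/489 ≈ -0.053170
B(-28) - f = (-3 + 7*(-28)²) - 1*(-26/489) = (-3 + 7*784) + 26/489 = (-3 + 5488) + 26/489 = 5485 + 26/489 = 2682191/489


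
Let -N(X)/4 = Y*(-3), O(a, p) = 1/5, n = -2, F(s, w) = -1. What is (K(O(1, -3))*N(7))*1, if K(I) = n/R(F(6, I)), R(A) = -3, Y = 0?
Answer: 0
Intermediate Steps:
O(a, p) = ⅕
K(I) = ⅔ (K(I) = -2/(-3) = -2*(-⅓) = ⅔)
N(X) = 0 (N(X) = -0*(-3) = -4*0 = 0)
(K(O(1, -3))*N(7))*1 = ((⅔)*0)*1 = 0*1 = 0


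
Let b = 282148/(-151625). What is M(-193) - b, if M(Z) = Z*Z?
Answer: 5648161773/151625 ≈ 37251.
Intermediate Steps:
M(Z) = Z²
b = -282148/151625 (b = 282148*(-1/151625) = -282148/151625 ≈ -1.8608)
M(-193) - b = (-193)² - 1*(-282148/151625) = 37249 + 282148/151625 = 5648161773/151625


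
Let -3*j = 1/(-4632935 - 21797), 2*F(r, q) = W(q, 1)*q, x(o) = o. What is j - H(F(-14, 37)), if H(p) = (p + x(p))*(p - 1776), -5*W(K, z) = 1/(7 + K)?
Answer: -100942456452601/337933543200 ≈ -298.71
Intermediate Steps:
W(K, z) = -1/(5*(7 + K))
F(r, q) = -q/(2*(35 + 5*q)) (F(r, q) = ((-1/(35 + 5*q))*q)/2 = (-q/(35 + 5*q))/2 = -q/(2*(35 + 5*q)))
j = 1/13964196 (j = -1/(3*(-4632935 - 21797)) = -1/3/(-4654732) = -1/3*(-1/4654732) = 1/13964196 ≈ 7.1612e-8)
H(p) = 2*p*(-1776 + p) (H(p) = (p + p)*(p - 1776) = (2*p)*(-1776 + p) = 2*p*(-1776 + p))
j - H(F(-14, 37)) = 1/13964196 - 2*(-1*37/(70 + 10*37))*(-1776 - 1*37/(70 + 10*37)) = 1/13964196 - 2*(-1*37/(70 + 370))*(-1776 - 1*37/(70 + 370)) = 1/13964196 - 2*(-1*37/440)*(-1776 - 1*37/440) = 1/13964196 - 2*(-1*37*1/440)*(-1776 - 1*37*1/440) = 1/13964196 - 2*(-37)*(-1776 - 37/440)/440 = 1/13964196 - 2*(-37)*(-781477)/(440*440) = 1/13964196 - 1*28914649/96800 = 1/13964196 - 28914649/96800 = -100942456452601/337933543200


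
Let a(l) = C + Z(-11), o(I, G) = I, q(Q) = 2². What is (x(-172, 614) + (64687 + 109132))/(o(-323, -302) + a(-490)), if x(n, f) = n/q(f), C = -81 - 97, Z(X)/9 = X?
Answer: -21722/75 ≈ -289.63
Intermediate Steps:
q(Q) = 4
Z(X) = 9*X
C = -178
x(n, f) = n/4
a(l) = -277 (a(l) = -178 + 9*(-11) = -178 - 99 = -277)
(x(-172, 614) + (64687 + 109132))/(o(-323, -302) + a(-490)) = ((¼)*(-172) + (64687 + 109132))/(-323 - 277) = (-43 + 173819)/(-600) = 173776*(-1/600) = -21722/75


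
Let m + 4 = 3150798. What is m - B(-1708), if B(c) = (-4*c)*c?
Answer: 14819850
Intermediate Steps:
m = 3150794 (m = -4 + 3150798 = 3150794)
B(c) = -4*c**2
m - B(-1708) = 3150794 - (-4)*(-1708)**2 = 3150794 - (-4)*2917264 = 3150794 - 1*(-11669056) = 3150794 + 11669056 = 14819850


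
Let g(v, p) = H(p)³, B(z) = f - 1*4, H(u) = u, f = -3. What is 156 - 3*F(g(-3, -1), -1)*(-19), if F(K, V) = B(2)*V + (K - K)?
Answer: 555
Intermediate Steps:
B(z) = -7 (B(z) = -3 - 1*4 = -3 - 4 = -7)
g(v, p) = p³
F(K, V) = -7*V (F(K, V) = -7*V + (K - K) = -7*V + 0 = -7*V)
156 - 3*F(g(-3, -1), -1)*(-19) = 156 - (-21)*(-1)*(-19) = 156 - 3*7*(-19) = 156 - 21*(-19) = 156 + 399 = 555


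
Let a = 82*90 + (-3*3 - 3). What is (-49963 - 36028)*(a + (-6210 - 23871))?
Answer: 1953113583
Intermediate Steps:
a = 7368 (a = 7380 + (-9 - 3) = 7380 - 12 = 7368)
(-49963 - 36028)*(a + (-6210 - 23871)) = (-49963 - 36028)*(7368 + (-6210 - 23871)) = -85991*(7368 - 30081) = -85991*(-22713) = 1953113583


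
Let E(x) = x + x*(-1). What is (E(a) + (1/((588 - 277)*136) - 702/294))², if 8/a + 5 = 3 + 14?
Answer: 24488473707889/4295272830016 ≈ 5.7013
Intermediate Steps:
a = ⅔ (a = 8/(-5 + (3 + 14)) = 8/(-5 + 17) = 8/12 = 8*(1/12) = ⅔ ≈ 0.66667)
E(x) = 0 (E(x) = x - x = 0)
(E(a) + (1/((588 - 277)*136) - 702/294))² = (0 + (1/((588 - 277)*136) - 702/294))² = (0 + ((1/136)/311 - 702*1/294))² = (0 + ((1/311)*(1/136) - 117/49))² = (0 + (1/42296 - 117/49))² = (0 - 4948583/2072504)² = (-4948583/2072504)² = 24488473707889/4295272830016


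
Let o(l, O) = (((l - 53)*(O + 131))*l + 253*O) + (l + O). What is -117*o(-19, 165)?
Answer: -52277823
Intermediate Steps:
o(l, O) = l + 254*O + l*(-53 + l)*(131 + O) (o(l, O) = (((-53 + l)*(131 + O))*l + 253*O) + (O + l) = (l*(-53 + l)*(131 + O) + 253*O) + (O + l) = (253*O + l*(-53 + l)*(131 + O)) + (O + l) = l + 254*O + l*(-53 + l)*(131 + O))
-117*o(-19, 165) = -117*(-6942*(-19) + 131*(-19)**2 + 254*165 + 165*(-19)**2 - 53*165*(-19)) = -117*(131898 + 131*361 + 41910 + 165*361 + 166155) = -117*(131898 + 47291 + 41910 + 59565 + 166155) = -117*446819 = -52277823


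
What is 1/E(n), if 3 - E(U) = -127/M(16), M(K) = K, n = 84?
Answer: 16/175 ≈ 0.091429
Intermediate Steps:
E(U) = 175/16 (E(U) = 3 - (-127)/16 = 3 - 1*(-127/16) = 3 + 127/16 = 175/16)
1/E(n) = 1/(175/16) = 16/175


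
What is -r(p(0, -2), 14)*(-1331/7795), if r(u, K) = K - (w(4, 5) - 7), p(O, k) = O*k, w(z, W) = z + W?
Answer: 15972/7795 ≈ 2.0490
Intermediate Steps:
w(z, W) = W + z
r(u, K) = -2 + K (r(u, K) = K - ((5 + 4) - 7) = K - (9 - 7) = K - 1*2 = K - 2 = -2 + K)
-r(p(0, -2), 14)*(-1331/7795) = -(-2 + 14)*(-1331/7795) = -12*(-1331*1/7795) = -12*(-1331)/7795 = -1*(-15972/7795) = 15972/7795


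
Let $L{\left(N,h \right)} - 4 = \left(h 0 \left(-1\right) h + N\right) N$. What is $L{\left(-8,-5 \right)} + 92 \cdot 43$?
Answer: $4024$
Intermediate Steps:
$L{\left(N,h \right)} = 4 + N^{2}$ ($L{\left(N,h \right)} = 4 + \left(h 0 \left(-1\right) h + N\right) N = 4 + \left(0 \left(-1\right) h + N\right) N = 4 + \left(0 h + N\right) N = 4 + \left(0 + N\right) N = 4 + N N = 4 + N^{2}$)
$L{\left(-8,-5 \right)} + 92 \cdot 43 = \left(4 + \left(-8\right)^{2}\right) + 92 \cdot 43 = \left(4 + 64\right) + 3956 = 68 + 3956 = 4024$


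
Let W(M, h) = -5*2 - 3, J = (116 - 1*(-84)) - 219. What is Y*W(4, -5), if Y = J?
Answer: 247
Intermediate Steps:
J = -19 (J = (116 + 84) - 219 = 200 - 219 = -19)
W(M, h) = -13 (W(M, h) = -10 - 3 = -13)
Y = -19
Y*W(4, -5) = -19*(-13) = 247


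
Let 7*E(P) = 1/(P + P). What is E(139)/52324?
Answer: 1/101822504 ≈ 9.8210e-9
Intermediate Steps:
E(P) = 1/(14*P) (E(P) = 1/(7*(P + P)) = 1/(7*((2*P))) = (1/(2*P))/7 = 1/(14*P))
E(139)/52324 = ((1/14)/139)/52324 = ((1/14)*(1/139))*(1/52324) = (1/1946)*(1/52324) = 1/101822504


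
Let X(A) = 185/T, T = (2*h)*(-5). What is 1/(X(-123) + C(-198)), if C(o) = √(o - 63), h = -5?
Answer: 370/27469 - 300*I*√29/27469 ≈ 0.01347 - 0.058814*I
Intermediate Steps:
C(o) = √(-63 + o)
T = 50 (T = (2*(-5))*(-5) = -10*(-5) = 50)
X(A) = 37/10 (X(A) = 185/50 = 185*(1/50) = 37/10)
1/(X(-123) + C(-198)) = 1/(37/10 + √(-63 - 198)) = 1/(37/10 + √(-261)) = 1/(37/10 + 3*I*√29)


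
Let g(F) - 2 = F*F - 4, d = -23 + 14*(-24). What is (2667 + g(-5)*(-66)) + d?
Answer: 790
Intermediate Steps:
d = -359 (d = -23 - 336 = -359)
g(F) = -2 + F² (g(F) = 2 + (F*F - 4) = 2 + (F² - 4) = 2 + (-4 + F²) = -2 + F²)
(2667 + g(-5)*(-66)) + d = (2667 + (-2 + (-5)²)*(-66)) - 359 = (2667 + (-2 + 25)*(-66)) - 359 = (2667 + 23*(-66)) - 359 = (2667 - 1518) - 359 = 1149 - 359 = 790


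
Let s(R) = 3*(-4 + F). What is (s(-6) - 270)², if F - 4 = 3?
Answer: 68121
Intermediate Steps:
F = 7 (F = 4 + 3 = 7)
s(R) = 9 (s(R) = 3*(-4 + 7) = 3*3 = 9)
(s(-6) - 270)² = (9 - 270)² = (-261)² = 68121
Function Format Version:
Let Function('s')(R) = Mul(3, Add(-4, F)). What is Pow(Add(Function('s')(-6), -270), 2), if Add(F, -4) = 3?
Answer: 68121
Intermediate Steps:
F = 7 (F = Add(4, 3) = 7)
Function('s')(R) = 9 (Function('s')(R) = Mul(3, Add(-4, 7)) = Mul(3, 3) = 9)
Pow(Add(Function('s')(-6), -270), 2) = Pow(Add(9, -270), 2) = Pow(-261, 2) = 68121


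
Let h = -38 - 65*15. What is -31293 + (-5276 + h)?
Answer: -37582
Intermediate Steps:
h = -1013 (h = -38 - 975 = -1013)
-31293 + (-5276 + h) = -31293 + (-5276 - 1013) = -31293 - 6289 = -37582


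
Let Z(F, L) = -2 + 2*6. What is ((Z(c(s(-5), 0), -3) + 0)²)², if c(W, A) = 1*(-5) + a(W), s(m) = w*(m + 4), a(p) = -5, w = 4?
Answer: 10000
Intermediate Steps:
s(m) = 16 + 4*m (s(m) = 4*(m + 4) = 4*(4 + m) = 16 + 4*m)
c(W, A) = -10 (c(W, A) = 1*(-5) - 5 = -5 - 5 = -10)
Z(F, L) = 10 (Z(F, L) = -2 + 12 = 10)
((Z(c(s(-5), 0), -3) + 0)²)² = ((10 + 0)²)² = (10²)² = 100² = 10000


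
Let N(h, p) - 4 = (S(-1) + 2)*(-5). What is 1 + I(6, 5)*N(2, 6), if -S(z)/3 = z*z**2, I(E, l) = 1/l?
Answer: -16/5 ≈ -3.2000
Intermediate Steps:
S(z) = -3*z**3 (S(z) = -3*z*z**2 = -3*z**3)
N(h, p) = -21 (N(h, p) = 4 + (-3*(-1)**3 + 2)*(-5) = 4 + (-3*(-1) + 2)*(-5) = 4 + (3 + 2)*(-5) = 4 + 5*(-5) = 4 - 25 = -21)
1 + I(6, 5)*N(2, 6) = 1 - 21/5 = -16/5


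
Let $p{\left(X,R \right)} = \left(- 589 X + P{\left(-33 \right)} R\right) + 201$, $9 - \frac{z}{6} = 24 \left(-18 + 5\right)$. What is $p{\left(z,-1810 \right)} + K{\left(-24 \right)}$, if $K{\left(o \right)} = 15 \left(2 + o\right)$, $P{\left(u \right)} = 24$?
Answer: $-1177983$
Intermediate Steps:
$z = 1926$ ($z = 54 - 6 \cdot 24 \left(-18 + 5\right) = 54 - 6 \cdot 24 \left(-13\right) = 54 - -1872 = 54 + 1872 = 1926$)
$K{\left(o \right)} = 30 + 15 o$
$p{\left(X,R \right)} = 201 - 589 X + 24 R$ ($p{\left(X,R \right)} = \left(- 589 X + 24 R\right) + 201 = 201 - 589 X + 24 R$)
$p{\left(z,-1810 \right)} + K{\left(-24 \right)} = \left(201 - 1134414 + 24 \left(-1810\right)\right) + \left(30 + 15 \left(-24\right)\right) = \left(201 - 1134414 - 43440\right) + \left(30 - 360\right) = -1177653 - 330 = -1177983$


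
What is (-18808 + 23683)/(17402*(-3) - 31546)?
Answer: -4875/83752 ≈ -0.058208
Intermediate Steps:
(-18808 + 23683)/(17402*(-3) - 31546) = 4875/(-52206 - 31546) = 4875/(-83752) = 4875*(-1/83752) = -4875/83752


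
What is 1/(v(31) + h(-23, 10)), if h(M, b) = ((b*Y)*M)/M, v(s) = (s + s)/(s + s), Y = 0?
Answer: 1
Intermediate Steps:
v(s) = 1 (v(s) = (2*s)/((2*s)) = (2*s)*(1/(2*s)) = 1)
h(M, b) = 0 (h(M, b) = ((b*0)*M)/M = (0*M)/M = 0/M = 0)
1/(v(31) + h(-23, 10)) = 1/(1 + 0) = 1/1 = 1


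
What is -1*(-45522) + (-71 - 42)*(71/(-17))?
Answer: 781897/17 ≈ 45994.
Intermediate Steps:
-1*(-45522) + (-71 - 42)*(71/(-17)) = 45522 - 8023*(-1)/17 = 45522 - 113*(-71/17) = 45522 + 8023/17 = 781897/17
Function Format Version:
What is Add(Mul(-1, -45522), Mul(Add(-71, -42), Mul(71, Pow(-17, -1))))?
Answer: Rational(781897, 17) ≈ 45994.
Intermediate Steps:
Add(Mul(-1, -45522), Mul(Add(-71, -42), Mul(71, Pow(-17, -1)))) = Add(45522, Mul(-113, Mul(71, Rational(-1, 17)))) = Add(45522, Mul(-113, Rational(-71, 17))) = Add(45522, Rational(8023, 17)) = Rational(781897, 17)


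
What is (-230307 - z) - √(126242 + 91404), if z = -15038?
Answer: -215269 - √217646 ≈ -2.1574e+5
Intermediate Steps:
(-230307 - z) - √(126242 + 91404) = (-230307 - 1*(-15038)) - √(126242 + 91404) = (-230307 + 15038) - √217646 = -215269 - √217646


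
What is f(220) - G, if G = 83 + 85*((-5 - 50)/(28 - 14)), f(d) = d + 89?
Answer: 7839/14 ≈ 559.93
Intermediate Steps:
f(d) = 89 + d
G = -3513/14 (G = 83 + 85*(-55/14) = 83 - 4675/14 = -3513/14 ≈ -250.93)
f(220) - G = (89 + 220) - 1*(-3513/14) = 309 + 3513/14 = 7839/14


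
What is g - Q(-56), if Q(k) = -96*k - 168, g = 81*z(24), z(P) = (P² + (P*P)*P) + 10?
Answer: 1162002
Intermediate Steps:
z(P) = 10 + P² + P³ (z(P) = (P² + P²*P) + 10 = (P² + P³) + 10 = 10 + P² + P³)
g = 1167210 (g = 81*(10 + 24² + 24³) = 81*(10 + 576 + 13824) = 81*14410 = 1167210)
Q(k) = -168 - 96*k
g - Q(-56) = 1167210 - (-168 - 96*(-56)) = 1167210 - (-168 + 5376) = 1167210 - 1*5208 = 1167210 - 5208 = 1162002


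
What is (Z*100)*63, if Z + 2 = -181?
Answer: -1152900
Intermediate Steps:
Z = -183 (Z = -2 - 181 = -183)
(Z*100)*63 = -183*100*63 = -18300*63 = -1152900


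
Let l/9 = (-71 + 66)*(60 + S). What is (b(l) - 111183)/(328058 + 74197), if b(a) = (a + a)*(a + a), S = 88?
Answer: 59103739/134085 ≈ 440.79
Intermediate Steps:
l = -6660 (l = 9*((-71 + 66)*(60 + 88)) = 9*(-5*148) = 9*(-740) = -6660)
b(a) = 4*a² (b(a) = (2*a)*(2*a) = 4*a²)
(b(l) - 111183)/(328058 + 74197) = (4*(-6660)² - 111183)/(328058 + 74197) = (4*44355600 - 111183)/402255 = (177422400 - 111183)*(1/402255) = 177311217*(1/402255) = 59103739/134085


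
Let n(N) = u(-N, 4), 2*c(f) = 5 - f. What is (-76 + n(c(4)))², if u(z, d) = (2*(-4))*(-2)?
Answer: 3600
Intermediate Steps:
c(f) = 5/2 - f/2 (c(f) = (5 - f)/2 = 5/2 - f/2)
u(z, d) = 16 (u(z, d) = -8*(-2) = 16)
n(N) = 16
(-76 + n(c(4)))² = (-76 + 16)² = (-60)² = 3600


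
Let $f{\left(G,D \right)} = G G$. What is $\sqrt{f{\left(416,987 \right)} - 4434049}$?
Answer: $i \sqrt{4260993} \approx 2064.2 i$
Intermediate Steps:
$f{\left(G,D \right)} = G^{2}$
$\sqrt{f{\left(416,987 \right)} - 4434049} = \sqrt{416^{2} - 4434049} = \sqrt{173056 - 4434049} = \sqrt{-4260993} = i \sqrt{4260993}$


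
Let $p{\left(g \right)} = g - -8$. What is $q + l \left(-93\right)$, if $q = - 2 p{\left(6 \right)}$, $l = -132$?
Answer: $12248$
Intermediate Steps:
$p{\left(g \right)} = 8 + g$ ($p{\left(g \right)} = g + 8 = 8 + g$)
$q = -28$ ($q = - 2 \left(8 + 6\right) = \left(-2\right) 14 = -28$)
$q + l \left(-93\right) = -28 - -12276 = -28 + 12276 = 12248$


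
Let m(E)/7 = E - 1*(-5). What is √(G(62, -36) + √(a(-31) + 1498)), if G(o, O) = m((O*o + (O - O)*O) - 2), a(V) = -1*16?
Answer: √(-15603 + √1482) ≈ 124.76*I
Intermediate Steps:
a(V) = -16
m(E) = 35 + 7*E (m(E) = 7*(E - 1*(-5)) = 7*(E + 5) = 7*(5 + E) = 35 + 7*E)
G(o, O) = 21 + 7*O*o (G(o, O) = 35 + 7*((O*o + (O - O)*O) - 2) = 35 + 7*((O*o + 0*O) - 2) = 35 + 7*((O*o + 0) - 2) = 35 + 7*(O*o - 2) = 35 + 7*(-2 + O*o) = 35 + (-14 + 7*O*o) = 21 + 7*O*o)
√(G(62, -36) + √(a(-31) + 1498)) = √((21 + 7*(-36)*62) + √(-16 + 1498)) = √((21 - 15624) + √1482) = √(-15603 + √1482)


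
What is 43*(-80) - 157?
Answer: -3597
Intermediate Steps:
43*(-80) - 157 = -3440 - 157 = -3597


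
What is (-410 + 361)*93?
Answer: -4557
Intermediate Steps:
(-410 + 361)*93 = -49*93 = -4557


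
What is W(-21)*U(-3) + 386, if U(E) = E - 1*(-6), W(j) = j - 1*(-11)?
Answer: 356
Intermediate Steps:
W(j) = 11 + j (W(j) = j + 11 = 11 + j)
U(E) = 6 + E (U(E) = E + 6 = 6 + E)
W(-21)*U(-3) + 386 = (11 - 21)*(6 - 3) + 386 = -10*3 + 386 = -30 + 386 = 356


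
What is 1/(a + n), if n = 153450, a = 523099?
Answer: 1/676549 ≈ 1.4781e-6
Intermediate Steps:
1/(a + n) = 1/(523099 + 153450) = 1/676549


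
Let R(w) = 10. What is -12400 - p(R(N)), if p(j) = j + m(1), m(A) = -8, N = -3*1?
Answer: -12402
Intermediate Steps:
N = -3
p(j) = -8 + j (p(j) = j - 8 = -8 + j)
-12400 - p(R(N)) = -12400 - (-8 + 10) = -12400 - 1*2 = -12400 - 2 = -12402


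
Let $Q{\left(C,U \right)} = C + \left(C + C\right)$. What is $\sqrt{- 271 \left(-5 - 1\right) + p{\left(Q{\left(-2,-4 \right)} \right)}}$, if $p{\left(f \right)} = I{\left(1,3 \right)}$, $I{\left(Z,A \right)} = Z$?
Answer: $\sqrt{1627} \approx 40.336$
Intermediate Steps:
$Q{\left(C,U \right)} = 3 C$ ($Q{\left(C,U \right)} = C + 2 C = 3 C$)
$p{\left(f \right)} = 1$
$\sqrt{- 271 \left(-5 - 1\right) + p{\left(Q{\left(-2,-4 \right)} \right)}} = \sqrt{- 271 \left(-5 - 1\right) + 1} = \sqrt{\left(-271\right) \left(-6\right) + 1} = \sqrt{1626 + 1} = \sqrt{1627}$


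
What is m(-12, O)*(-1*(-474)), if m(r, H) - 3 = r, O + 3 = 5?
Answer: -4266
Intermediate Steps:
O = 2 (O = -3 + 5 = 2)
m(r, H) = 3 + r
m(-12, O)*(-1*(-474)) = (3 - 12)*(-1*(-474)) = -9*474 = -4266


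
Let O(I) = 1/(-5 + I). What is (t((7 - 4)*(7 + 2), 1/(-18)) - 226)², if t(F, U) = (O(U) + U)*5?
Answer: 138579741169/2683044 ≈ 51650.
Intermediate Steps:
t(F, U) = 5*U + 5/(-5 + U) (t(F, U) = (1/(-5 + U) + U)*5 = (U + 1/(-5 + U))*5 = 5*U + 5/(-5 + U))
(t((7 - 4)*(7 + 2), 1/(-18)) - 226)² = (5*(1 + (-5 + 1/(-18))/(-18))/(-5 + 1/(-18)) - 226)² = (5*(1 - (-5 - 1/18)/18)/(-5 - 1/18) - 226)² = (5*(1 - 1/18*(-91/18))/(-91/18) - 226)² = (5*(-18/91)*(1 + 91/324) - 226)² = (5*(-18/91)*(415/324) - 226)² = (-2075/1638 - 226)² = (-372263/1638)² = 138579741169/2683044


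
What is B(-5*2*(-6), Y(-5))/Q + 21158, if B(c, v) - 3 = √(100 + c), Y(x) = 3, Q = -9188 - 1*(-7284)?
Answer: 40284829/1904 - √10/476 ≈ 21158.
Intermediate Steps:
Q = -1904 (Q = -9188 + 7284 = -1904)
B(c, v) = 3 + √(100 + c)
B(-5*2*(-6), Y(-5))/Q + 21158 = (3 + √(100 - 5*2*(-6)))/(-1904) + 21158 = (3 + √(100 - 10*(-6)))*(-1/1904) + 21158 = (3 + √(100 + 60))*(-1/1904) + 21158 = (3 + √160)*(-1/1904) + 21158 = (3 + 4*√10)*(-1/1904) + 21158 = (-3/1904 - √10/476) + 21158 = 40284829/1904 - √10/476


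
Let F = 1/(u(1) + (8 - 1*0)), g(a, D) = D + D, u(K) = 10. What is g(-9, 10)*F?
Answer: 10/9 ≈ 1.1111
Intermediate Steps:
g(a, D) = 2*D
F = 1/18 (F = 1/(10 + (8 - 1*0)) = 1/(10 + (8 + 0)) = 1/(10 + 8) = 1/18 ≈ 0.055556)
g(-9, 10)*F = (2*10)*(1/18) = 20*(1/18) = 10/9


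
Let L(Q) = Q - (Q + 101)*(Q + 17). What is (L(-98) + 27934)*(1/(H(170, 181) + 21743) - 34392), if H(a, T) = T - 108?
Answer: -21067557761809/21816 ≈ -9.6569e+8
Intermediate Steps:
H(a, T) = -108 + T
L(Q) = Q - (17 + Q)*(101 + Q) (L(Q) = Q - (101 + Q)*(17 + Q) = Q - (17 + Q)*(101 + Q))
(L(-98) + 27934)*(1/(H(170, 181) + 21743) - 34392) = ((-1717 - 1*(-98)² - 117*(-98)) + 27934)*(1/((-108 + 181) + 21743) - 34392) = ((-1717 - 1*9604 + 11466) + 27934)*(1/(73 + 21743) - 34392) = ((-1717 - 9604 + 11466) + 27934)*(1/21816 - 34392) = (145 + 27934)*(1/21816 - 34392) = 28079*(-750295871/21816) = -21067557761809/21816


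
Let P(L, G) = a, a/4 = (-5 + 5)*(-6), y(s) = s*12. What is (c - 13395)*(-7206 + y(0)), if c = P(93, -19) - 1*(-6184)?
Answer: 51962466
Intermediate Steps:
y(s) = 12*s
a = 0 (a = 4*((-5 + 5)*(-6)) = 4*(0*(-6)) = 4*0 = 0)
P(L, G) = 0
c = 6184 (c = 0 - 1*(-6184) = 0 + 6184 = 6184)
(c - 13395)*(-7206 + y(0)) = (6184 - 13395)*(-7206 + 12*0) = -7211*(-7206 + 0) = -7211*(-7206) = 51962466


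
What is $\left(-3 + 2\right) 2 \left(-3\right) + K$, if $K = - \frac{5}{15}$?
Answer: $\frac{17}{3} \approx 5.6667$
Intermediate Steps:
$K = - \frac{1}{3}$ ($K = \left(-5\right) \frac{1}{15} = - \frac{1}{3} \approx -0.33333$)
$\left(-3 + 2\right) 2 \left(-3\right) + K = \left(-3 + 2\right) 2 \left(-3\right) - \frac{1}{3} = \left(-1\right) 2 \left(-3\right) - \frac{1}{3} = \left(-2\right) \left(-3\right) - \frac{1}{3} = 6 - \frac{1}{3} = \frac{17}{3}$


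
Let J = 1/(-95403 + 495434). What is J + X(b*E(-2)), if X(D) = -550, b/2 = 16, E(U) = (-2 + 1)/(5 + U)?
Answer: -220017049/400031 ≈ -550.00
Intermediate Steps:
E(U) = -1/(5 + U)
b = 32 (b = 2*16 = 32)
J = 1/400031 ≈ 2.4998e-6
J + X(b*E(-2)) = 1/400031 - 550 = -220017049/400031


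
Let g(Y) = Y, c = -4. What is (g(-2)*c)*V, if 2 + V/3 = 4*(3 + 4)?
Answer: 624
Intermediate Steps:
V = 78 (V = -6 + 3*(4*(3 + 4)) = -6 + 3*(4*7) = -6 + 3*28 = -6 + 84 = 78)
(g(-2)*c)*V = -2*(-4)*78 = 8*78 = 624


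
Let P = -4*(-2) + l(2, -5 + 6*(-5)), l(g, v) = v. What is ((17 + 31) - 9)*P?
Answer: -1053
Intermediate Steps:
P = -27 (P = -4*(-2) + (-5 + 6*(-5)) = 8 + (-5 - 30) = 8 - 35 = -27)
((17 + 31) - 9)*P = ((17 + 31) - 9)*(-27) = (48 - 9)*(-27) = 39*(-27) = -1053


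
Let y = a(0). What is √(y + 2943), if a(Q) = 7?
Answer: 5*√118 ≈ 54.314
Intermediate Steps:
y = 7
√(y + 2943) = √(7 + 2943) = √2950 = 5*√118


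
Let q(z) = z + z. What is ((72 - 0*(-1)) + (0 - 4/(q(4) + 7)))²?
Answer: 1157776/225 ≈ 5145.7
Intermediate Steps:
q(z) = 2*z
((72 - 0*(-1)) + (0 - 4/(q(4) + 7)))² = ((72 - 0*(-1)) + (0 - 4/(2*4 + 7)))² = ((72 - 1*0) + (0 - 4/(8 + 7)))² = ((72 + 0) + (0 - 4/15))² = (72 + (0 - 4*1/15))² = (72 + (0 - 4/15))² = (72 - 4/15)² = (1076/15)² = 1157776/225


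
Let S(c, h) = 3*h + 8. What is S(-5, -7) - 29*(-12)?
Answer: 335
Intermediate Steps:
S(c, h) = 8 + 3*h
S(-5, -7) - 29*(-12) = (8 + 3*(-7)) - 29*(-12) = (8 - 21) + 348 = -13 + 348 = 335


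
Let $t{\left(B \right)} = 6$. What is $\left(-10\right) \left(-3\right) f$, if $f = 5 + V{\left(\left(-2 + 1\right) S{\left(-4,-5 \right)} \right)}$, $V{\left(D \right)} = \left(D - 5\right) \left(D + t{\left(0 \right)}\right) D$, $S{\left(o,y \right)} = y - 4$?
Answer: $16350$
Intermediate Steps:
$S{\left(o,y \right)} = -4 + y$ ($S{\left(o,y \right)} = y - 4 = -4 + y$)
$V{\left(D \right)} = D \left(-5 + D\right) \left(6 + D\right)$ ($V{\left(D \right)} = \left(D - 5\right) \left(D + 6\right) D = \left(-5 + D\right) \left(6 + D\right) D = D \left(-5 + D\right) \left(6 + D\right)$)
$f = 545$ ($f = 5 + \left(-2 + 1\right) \left(-4 - 5\right) \left(-30 + \left(-2 + 1\right) \left(-4 - 5\right) + \left(\left(-2 + 1\right) \left(-4 - 5\right)\right)^{2}\right) = 5 + \left(-1\right) \left(-9\right) \left(-30 - -9 + \left(\left(-1\right) \left(-9\right)\right)^{2}\right) = 5 + 9 \left(-30 + 9 + 9^{2}\right) = 5 + 9 \left(-30 + 9 + 81\right) = 5 + 9 \cdot 60 = 5 + 540 = 545$)
$\left(-10\right) \left(-3\right) f = \left(-10\right) \left(-3\right) 545 = 30 \cdot 545 = 16350$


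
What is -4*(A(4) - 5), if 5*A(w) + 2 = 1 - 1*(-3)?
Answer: 92/5 ≈ 18.400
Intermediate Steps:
A(w) = ⅖ (A(w) = -⅖ + (1 - 1*(-3))/5 = -⅖ + (1 + 3)/5 = -⅖ + (⅕)*4 = -⅖ + ⅘ = ⅖)
-4*(A(4) - 5) = -4*(⅖ - 5) = -4*(-23/5) = 92/5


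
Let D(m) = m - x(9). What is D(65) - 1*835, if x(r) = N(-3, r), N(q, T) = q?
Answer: -767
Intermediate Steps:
x(r) = -3
D(m) = 3 + m (D(m) = m - 1*(-3) = m + 3 = 3 + m)
D(65) - 1*835 = (3 + 65) - 1*835 = 68 - 835 = -767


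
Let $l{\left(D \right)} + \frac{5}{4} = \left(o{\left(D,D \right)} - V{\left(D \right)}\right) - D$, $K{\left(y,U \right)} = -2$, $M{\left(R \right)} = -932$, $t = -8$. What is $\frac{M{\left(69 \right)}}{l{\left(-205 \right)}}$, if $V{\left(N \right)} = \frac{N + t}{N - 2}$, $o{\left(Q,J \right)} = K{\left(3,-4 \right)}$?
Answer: $- \frac{257232}{55399} \approx -4.6433$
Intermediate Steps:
$o{\left(Q,J \right)} = -2$
$V{\left(N \right)} = \frac{-8 + N}{-2 + N}$ ($V{\left(N \right)} = \frac{N - 8}{N - 2} = \frac{-8 + N}{-2 + N}$)
$l{\left(D \right)} = - \frac{13}{4} - D - \frac{-8 + D}{-2 + D}$ ($l{\left(D \right)} = - \frac{5}{4} - \left(2 + D + \frac{-8 + D}{-2 + D}\right) = - \frac{13}{4} - D - \frac{-8 + D}{-2 + D}$)
$\frac{M{\left(69 \right)}}{l{\left(-205 \right)}} = - \frac{932}{\frac{1}{4} \frac{1}{-2 - 205} \left(58 - -1845 - 4 \left(-205\right)^{2}\right)} = - \frac{932}{\frac{1}{4} \frac{1}{-207} \left(58 + 1845 - 168100\right)} = - \frac{932}{\frac{1}{4} \left(- \frac{1}{207}\right) \left(58 + 1845 - 168100\right)} = - \frac{932}{\frac{1}{4} \left(- \frac{1}{207}\right) \left(-166197\right)} = - \frac{932}{\frac{55399}{276}} = \left(-932\right) \frac{276}{55399} = - \frac{257232}{55399}$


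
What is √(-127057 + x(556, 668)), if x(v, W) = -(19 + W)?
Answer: 16*I*√499 ≈ 357.41*I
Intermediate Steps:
x(v, W) = -19 - W
√(-127057 + x(556, 668)) = √(-127057 + (-19 - 1*668)) = √(-127057 + (-19 - 668)) = √(-127057 - 687) = √(-127744) = 16*I*√499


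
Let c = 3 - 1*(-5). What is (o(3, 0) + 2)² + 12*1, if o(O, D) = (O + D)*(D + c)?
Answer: 688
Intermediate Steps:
c = 8 (c = 3 + 5 = 8)
o(O, D) = (8 + D)*(D + O) (o(O, D) = (O + D)*(D + 8) = (D + O)*(8 + D) = (8 + D)*(D + O))
(o(3, 0) + 2)² + 12*1 = ((0² + 8*0 + 8*3 + 0*3) + 2)² + 12*1 = ((0 + 0 + 24 + 0) + 2)² + 12 = (24 + 2)² + 12 = 26² + 12 = 676 + 12 = 688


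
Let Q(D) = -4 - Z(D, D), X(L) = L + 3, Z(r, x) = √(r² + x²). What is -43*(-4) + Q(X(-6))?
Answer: 168 - 3*√2 ≈ 163.76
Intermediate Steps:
X(L) = 3 + L
Q(D) = -4 - √2*√(D²) (Q(D) = -4 - √(D² + D²) = -4 - √(2*D²) = -4 - √2*√(D²))
-43*(-4) + Q(X(-6)) = -43*(-4) + (-4 - √2*√((3 - 6)²)) = 172 + (-4 - √2*√((-3)²)) = 172 + (-4 - √2*√9) = 172 + (-4 - 1*√2*3) = 172 + (-4 - 3*√2) = 168 - 3*√2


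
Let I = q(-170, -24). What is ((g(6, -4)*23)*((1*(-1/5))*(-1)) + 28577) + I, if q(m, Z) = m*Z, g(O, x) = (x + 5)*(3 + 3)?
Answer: 163423/5 ≈ 32685.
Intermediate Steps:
g(O, x) = 30 + 6*x (g(O, x) = (5 + x)*6 = 30 + 6*x)
q(m, Z) = Z*m
I = 4080 (I = -24*(-170) = 4080)
((g(6, -4)*23)*((1*(-1/5))*(-1)) + 28577) + I = (((30 + 6*(-4))*23)*((1*(-1/5))*(-1)) + 28577) + 4080 = (((30 - 24)*23)*((1*(-1*⅕))*(-1)) + 28577) + 4080 = ((6*23)*((1*(-⅕))*(-1)) + 28577) + 4080 = (138*(-⅕*(-1)) + 28577) + 4080 = (138*(⅕) + 28577) + 4080 = (138/5 + 28577) + 4080 = 143023/5 + 4080 = 163423/5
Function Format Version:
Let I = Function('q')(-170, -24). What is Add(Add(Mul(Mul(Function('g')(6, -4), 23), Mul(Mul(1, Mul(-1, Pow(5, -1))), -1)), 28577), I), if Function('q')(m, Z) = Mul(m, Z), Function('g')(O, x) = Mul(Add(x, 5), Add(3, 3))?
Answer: Rational(163423, 5) ≈ 32685.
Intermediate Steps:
Function('g')(O, x) = Add(30, Mul(6, x)) (Function('g')(O, x) = Mul(Add(5, x), 6) = Add(30, Mul(6, x)))
Function('q')(m, Z) = Mul(Z, m)
I = 4080 (I = Mul(-24, -170) = 4080)
Add(Add(Mul(Mul(Function('g')(6, -4), 23), Mul(Mul(1, Mul(-1, Pow(5, -1))), -1)), 28577), I) = Add(Add(Mul(Mul(Add(30, Mul(6, -4)), 23), Mul(Mul(1, Mul(-1, Pow(5, -1))), -1)), 28577), 4080) = Add(Add(Mul(Mul(Add(30, -24), 23), Mul(Mul(1, Mul(-1, Rational(1, 5))), -1)), 28577), 4080) = Add(Add(Mul(Mul(6, 23), Mul(Mul(1, Rational(-1, 5)), -1)), 28577), 4080) = Add(Add(Mul(138, Mul(Rational(-1, 5), -1)), 28577), 4080) = Add(Add(Mul(138, Rational(1, 5)), 28577), 4080) = Add(Add(Rational(138, 5), 28577), 4080) = Add(Rational(143023, 5), 4080) = Rational(163423, 5)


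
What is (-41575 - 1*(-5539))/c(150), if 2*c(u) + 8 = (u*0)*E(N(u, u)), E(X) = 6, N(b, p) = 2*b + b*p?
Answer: 9009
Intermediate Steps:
c(u) = -4 (c(u) = -4 + ((u*0)*6)/2 = -4 + (0*6)/2 = -4 + (½)*0 = -4 + 0 = -4)
(-41575 - 1*(-5539))/c(150) = (-41575 - 1*(-5539))/(-4) = (-41575 + 5539)*(-¼) = -36036*(-¼) = 9009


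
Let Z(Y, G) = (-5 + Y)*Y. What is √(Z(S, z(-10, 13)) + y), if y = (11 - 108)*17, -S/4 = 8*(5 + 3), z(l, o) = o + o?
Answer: √65167 ≈ 255.28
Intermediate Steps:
z(l, o) = 2*o
S = -256 (S = -32*(5 + 3) = -32*8 = -4*64 = -256)
Z(Y, G) = Y*(-5 + Y)
y = -1649 (y = -97*17 = -1649)
√(Z(S, z(-10, 13)) + y) = √(-256*(-5 - 256) - 1649) = √(-256*(-261) - 1649) = √(66816 - 1649) = √65167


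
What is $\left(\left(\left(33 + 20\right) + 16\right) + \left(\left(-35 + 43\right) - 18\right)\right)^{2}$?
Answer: $3481$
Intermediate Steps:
$\left(\left(\left(33 + 20\right) + 16\right) + \left(\left(-35 + 43\right) - 18\right)\right)^{2} = \left(\left(53 + 16\right) + \left(8 - 18\right)\right)^{2} = \left(69 - 10\right)^{2} = 59^{2} = 3481$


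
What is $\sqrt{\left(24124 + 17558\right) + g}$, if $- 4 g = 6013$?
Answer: $\frac{\sqrt{160715}}{2} \approx 200.45$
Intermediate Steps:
$g = - \frac{6013}{4}$ ($g = \left(- \frac{1}{4}\right) 6013 = - \frac{6013}{4} \approx -1503.3$)
$\sqrt{\left(24124 + 17558\right) + g} = \sqrt{\left(24124 + 17558\right) - \frac{6013}{4}} = \sqrt{41682 - \frac{6013}{4}} = \sqrt{\frac{160715}{4}} = \frac{\sqrt{160715}}{2}$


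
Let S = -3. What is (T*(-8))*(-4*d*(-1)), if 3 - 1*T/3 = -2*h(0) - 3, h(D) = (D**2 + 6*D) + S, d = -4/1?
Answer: 0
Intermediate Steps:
d = -4 (d = -4*1 = -4)
h(D) = -3 + D**2 + 6*D (h(D) = (D**2 + 6*D) - 3 = -3 + D**2 + 6*D)
T = 0 (T = 9 - 3*(-2*(-3 + 0**2 + 6*0) - 3) = 9 - 3*(-2*(-3 + 0 + 0) - 3) = 9 - 3*(-2*(-3) - 3) = 9 - 3*(6 - 3) = 9 - 3*3 = 9 - 9 = 0)
(T*(-8))*(-4*d*(-1)) = (0*(-8))*(-4*(-4)*(-1)) = 0*(16*(-1)) = 0*(-16) = 0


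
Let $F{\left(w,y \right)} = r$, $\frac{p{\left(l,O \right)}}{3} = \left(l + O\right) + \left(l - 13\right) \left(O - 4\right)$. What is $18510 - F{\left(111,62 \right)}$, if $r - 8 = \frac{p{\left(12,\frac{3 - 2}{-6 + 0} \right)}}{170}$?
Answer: $\frac{1572646}{85} \approx 18502.0$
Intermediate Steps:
$p{\left(l,O \right)} = 3 O + 3 l + 3 \left(-13 + l\right) \left(-4 + O\right)$ ($p{\left(l,O \right)} = 3 \left(\left(l + O\right) + \left(l - 13\right) \left(O - 4\right)\right) = 3 \left(\left(O + l\right) + \left(-13 + l\right) \left(-4 + O\right)\right) = 3 \left(O + l + \left(-13 + l\right) \left(-4 + O\right)\right) = 3 O + 3 l + 3 \left(-13 + l\right) \left(-4 + O\right)$)
$r = \frac{704}{85}$ ($r = 8 + \frac{156 - 36 \frac{3 - 2}{-6 + 0} - 108 + 3 \frac{3 - 2}{-6 + 0} \cdot 12}{170} = 8 + \left(156 - 36 \cdot 1 \frac{1}{-6} - 108 + 3 \cdot 1 \frac{1}{-6} \cdot 12\right) \frac{1}{170} = 8 + \left(156 - 36 \cdot 1 \left(- \frac{1}{6}\right) - 108 + 3 \cdot 1 \left(- \frac{1}{6}\right) 12\right) \frac{1}{170} = 8 + \left(156 - -6 - 108 + 3 \left(- \frac{1}{6}\right) 12\right) \frac{1}{170} = 8 + \left(156 + 6 - 108 - 6\right) \frac{1}{170} = 8 + 48 \cdot \frac{1}{170} = 8 + \frac{24}{85} = \frac{704}{85} \approx 8.2823$)
$F{\left(w,y \right)} = \frac{704}{85}$
$18510 - F{\left(111,62 \right)} = 18510 - \frac{704}{85} = \frac{1572646}{85}$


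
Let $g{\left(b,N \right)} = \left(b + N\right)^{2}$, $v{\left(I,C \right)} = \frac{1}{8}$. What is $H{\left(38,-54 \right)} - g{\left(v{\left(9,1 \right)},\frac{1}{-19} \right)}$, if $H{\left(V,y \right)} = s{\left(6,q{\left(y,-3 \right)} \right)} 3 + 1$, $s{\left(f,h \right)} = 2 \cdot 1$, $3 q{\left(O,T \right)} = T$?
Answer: $\frac{161607}{23104} \approx 6.9948$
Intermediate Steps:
$v{\left(I,C \right)} = \frac{1}{8}$
$q{\left(O,T \right)} = \frac{T}{3}$
$g{\left(b,N \right)} = \left(N + b\right)^{2}$
$s{\left(f,h \right)} = 2$
$H{\left(V,y \right)} = 7$ ($H{\left(V,y \right)} = 2 \cdot 3 + 1 = 6 + 1 = 7$)
$H{\left(38,-54 \right)} - g{\left(v{\left(9,1 \right)},\frac{1}{-19} \right)} = 7 - \left(\frac{1}{-19} + \frac{1}{8}\right)^{2} = 7 - \left(- \frac{1}{19} + \frac{1}{8}\right)^{2} = 7 - \left(\frac{11}{152}\right)^{2} = 7 - \frac{121}{23104} = \frac{161607}{23104}$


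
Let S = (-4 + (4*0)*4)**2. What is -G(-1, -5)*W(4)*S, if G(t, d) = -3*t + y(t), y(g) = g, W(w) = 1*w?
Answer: -128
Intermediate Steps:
W(w) = w
G(t, d) = -2*t (G(t, d) = -3*t + t = -2*t)
S = 16 (S = (-4 + 0*4)**2 = (-4 + 0)**2 = (-4)**2 = 16)
-G(-1, -5)*W(4)*S = --2*(-1)*4*16 = -2*4*16 = -8*16 = -1*128 = -128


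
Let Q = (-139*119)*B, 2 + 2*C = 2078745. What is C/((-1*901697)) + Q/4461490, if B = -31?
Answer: -122787690622/118320945545 ≈ -1.0378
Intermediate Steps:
C = 2078743/2 (C = -1 + (1/2)*2078745 = -1 + 2078745/2 = 2078743/2 ≈ 1.0394e+6)
Q = 512771 (Q = -139*119*(-31) = -16541*(-31) = 512771)
C/((-1*901697)) + Q/4461490 = 2078743/(2*((-1*901697))) + 512771/4461490 = (2078743/2)/(-901697) + 512771*(1/4461490) = (2078743/2)*(-1/901697) + 512771/4461490 = -122279/106082 + 512771/4461490 = -122787690622/118320945545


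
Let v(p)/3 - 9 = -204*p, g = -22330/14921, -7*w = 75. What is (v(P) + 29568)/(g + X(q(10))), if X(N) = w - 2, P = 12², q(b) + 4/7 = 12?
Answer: 6113596251/1484279 ≈ 4118.9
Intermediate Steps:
q(b) = 80/7 (q(b) = -4/7 + 12 = 80/7)
w = -75/7 (w = -⅐*75 = -75/7 ≈ -10.714)
P = 144
g = -22330/14921 (g = -22330*1/14921 = -22330/14921 ≈ -1.4965)
v(p) = 27 - 612*p (v(p) = 27 + 3*(-204*p) = 27 - 612*p)
X(N) = -89/7 (X(N) = -75/7 - 2 = -89/7)
(v(P) + 29568)/(g + X(q(10))) = ((27 - 612*144) + 29568)/(-22330/14921 - 89/7) = ((27 - 88128) + 29568)/(-1484279/104447) = (-88101 + 29568)*(-104447/1484279) = -58533*(-104447/1484279) = 6113596251/1484279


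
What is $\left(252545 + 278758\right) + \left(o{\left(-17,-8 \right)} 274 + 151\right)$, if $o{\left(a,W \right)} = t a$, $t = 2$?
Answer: $522138$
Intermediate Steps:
$o{\left(a,W \right)} = 2 a$
$\left(252545 + 278758\right) + \left(o{\left(-17,-8 \right)} 274 + 151\right) = \left(252545 + 278758\right) + \left(2 \left(-17\right) 274 + 151\right) = 531303 + \left(\left(-34\right) 274 + 151\right) = 531303 + \left(-9316 + 151\right) = 531303 - 9165 = 522138$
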